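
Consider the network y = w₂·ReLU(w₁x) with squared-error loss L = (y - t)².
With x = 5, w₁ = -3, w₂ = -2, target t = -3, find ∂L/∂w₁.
∂L/∂w₁ = 0

Forward pass:
z = w₁x = -3×5 = -15
h = ReLU(-15) = 0
y = w₂h = -2×0 = 0

Backward pass:
∂L/∂y = 2(y - t) = 2(0 - -3) = 6
∂y/∂h = w₂ = -2
∂h/∂z = 0 (ReLU derivative)
∂z/∂w₁ = x = 5

∂L/∂w₁ = 6 × -2 × 0 × 5 = 0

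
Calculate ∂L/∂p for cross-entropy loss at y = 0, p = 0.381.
∂L/∂p = 1.616

∂L/∂p = -y/p + (1-y)/(1-p) = 0 + 1/0.619 = 1.616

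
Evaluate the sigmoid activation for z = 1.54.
0.8235

sigmoid(1.54) = 1/(1 + e^(-1.54)) = 1/(1 + 0.2144) = 0.8235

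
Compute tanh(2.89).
0.9938

tanh(2.89) = (e^(2.89) - e^(-2.89))/(e^(2.89) + e^(-2.89)) = 0.9938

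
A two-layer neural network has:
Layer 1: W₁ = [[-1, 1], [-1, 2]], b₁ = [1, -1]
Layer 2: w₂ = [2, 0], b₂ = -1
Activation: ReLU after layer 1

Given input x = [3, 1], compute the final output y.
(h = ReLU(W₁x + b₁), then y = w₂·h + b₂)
y = -1

Layer 1 pre-activation: z₁ = [-1, -2]
After ReLU: h = [0, 0]
Layer 2 output: y = 2×0 + 0×0 + -1 = -1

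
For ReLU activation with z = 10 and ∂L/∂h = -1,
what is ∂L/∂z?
∂L/∂z = -1

h = ReLU(10) = 10
Since z > 0: ∂h/∂z = 1
∂L/∂z = ∂L/∂h · ∂h/∂z = -1 × 1 = -1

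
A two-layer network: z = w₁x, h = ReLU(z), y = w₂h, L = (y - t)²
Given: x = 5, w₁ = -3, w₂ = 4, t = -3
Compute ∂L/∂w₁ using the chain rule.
∂L/∂w₁ = 0

Forward pass:
z = w₁x = -3×5 = -15
h = ReLU(-15) = 0
y = w₂h = 4×0 = 0

Backward pass:
∂L/∂y = 2(y - t) = 2(0 - -3) = 6
∂y/∂h = w₂ = 4
∂h/∂z = 0 (ReLU derivative)
∂z/∂w₁ = x = 5

∂L/∂w₁ = 6 × 4 × 0 × 5 = 0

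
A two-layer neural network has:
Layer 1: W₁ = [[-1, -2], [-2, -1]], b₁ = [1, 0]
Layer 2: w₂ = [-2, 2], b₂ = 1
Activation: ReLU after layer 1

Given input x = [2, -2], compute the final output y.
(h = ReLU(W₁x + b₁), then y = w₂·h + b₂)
y = -5

Layer 1 pre-activation: z₁ = [3, -2]
After ReLU: h = [3, 0]
Layer 2 output: y = -2×3 + 2×0 + 1 = -5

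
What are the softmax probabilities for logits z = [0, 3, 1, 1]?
p = [0.0377, 0.7573, 0.1025, 0.1025]

exp(z) = [1, 20.09, 2.718, 2.718]
Sum = 26.52
p = [0.0377, 0.7573, 0.1025, 0.1025]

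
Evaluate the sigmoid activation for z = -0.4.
0.4013

sigmoid(-0.4) = 1/(1 + e^(0.4)) = 1/(1 + 1.492) = 0.4013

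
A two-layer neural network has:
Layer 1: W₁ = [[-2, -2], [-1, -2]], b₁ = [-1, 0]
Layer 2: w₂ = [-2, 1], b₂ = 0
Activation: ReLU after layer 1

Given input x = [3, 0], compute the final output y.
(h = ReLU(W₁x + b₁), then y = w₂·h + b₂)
y = 0

Layer 1 pre-activation: z₁ = [-7, -3]
After ReLU: h = [0, 0]
Layer 2 output: y = -2×0 + 1×0 + 0 = 0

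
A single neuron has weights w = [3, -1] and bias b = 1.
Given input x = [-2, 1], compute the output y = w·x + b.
y = -6

y = (3)(-2) + (-1)(1) + 1 = -6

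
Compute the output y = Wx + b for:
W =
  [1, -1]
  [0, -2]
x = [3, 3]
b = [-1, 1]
y = [-1, -5]

Wx = [1×3 + -1×3, 0×3 + -2×3]
   = [0, -6]
y = Wx + b = [0 + -1, -6 + 1] = [-1, -5]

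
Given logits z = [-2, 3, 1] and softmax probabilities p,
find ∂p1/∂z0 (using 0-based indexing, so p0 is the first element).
∂p1/∂z0 = -0.005166

p = softmax(z) = [0.0059, 0.8756, 0.1185]
p1 = 0.8756, p0 = 0.0059

∂p1/∂z0 = -p1 × p0 = -0.8756 × 0.0059 = -0.005166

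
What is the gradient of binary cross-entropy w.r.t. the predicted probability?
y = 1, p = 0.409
∂L/∂p = -2.445

∂L/∂p = -y/p + (1-y)/(1-p) = -1/0.409 + 0 = -2.445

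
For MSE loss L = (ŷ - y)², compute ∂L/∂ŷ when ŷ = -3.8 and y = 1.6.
∂L/∂ŷ = -10.8

∂L/∂ŷ = 2(ŷ - y) = 2(-3.8 - 1.6) = 2(-5.4) = -10.8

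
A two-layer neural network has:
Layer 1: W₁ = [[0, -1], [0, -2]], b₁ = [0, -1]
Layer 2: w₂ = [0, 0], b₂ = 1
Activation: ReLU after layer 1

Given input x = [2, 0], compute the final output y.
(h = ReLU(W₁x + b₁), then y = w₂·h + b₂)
y = 1

Layer 1 pre-activation: z₁ = [0, -1]
After ReLU: h = [0, 0]
Layer 2 output: y = 0×0 + 0×0 + 1 = 1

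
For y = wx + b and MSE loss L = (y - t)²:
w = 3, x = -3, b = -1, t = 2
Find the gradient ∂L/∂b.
∂L/∂b = -24

y = wx + b = (3)(-3) + -1 = -10
∂L/∂y = 2(y - t) = 2(-10 - 2) = -24
∂y/∂b = 1
∂L/∂b = ∂L/∂y · ∂y/∂b = -24 × 1 = -24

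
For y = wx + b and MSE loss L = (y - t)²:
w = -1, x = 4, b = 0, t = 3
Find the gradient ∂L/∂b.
∂L/∂b = -14

y = wx + b = (-1)(4) + 0 = -4
∂L/∂y = 2(y - t) = 2(-4 - 3) = -14
∂y/∂b = 1
∂L/∂b = ∂L/∂y · ∂y/∂b = -14 × 1 = -14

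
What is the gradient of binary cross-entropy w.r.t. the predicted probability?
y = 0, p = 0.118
∂L/∂p = 1.134

∂L/∂p = -y/p + (1-y)/(1-p) = 0 + 1/0.882 = 1.134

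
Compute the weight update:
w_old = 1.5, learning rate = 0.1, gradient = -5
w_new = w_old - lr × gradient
w_new = 2

w_new = w - η·∂L/∂w = 1.5 - 0.1×(-5) = 1.5 - (-0.5) = 2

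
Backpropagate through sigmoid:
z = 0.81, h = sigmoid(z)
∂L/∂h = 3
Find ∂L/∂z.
∂L/∂z = 0.6393

σ(0.81) = 0.6921
σ'(0.81) = σ(0.81)(1 - σ(0.81)) = 0.6921 × 0.3079 = 0.2131
∂L/∂z = ∂L/∂h · σ'(z) = 3 × 0.2131 = 0.6393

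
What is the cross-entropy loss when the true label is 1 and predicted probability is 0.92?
L = 0.08338

L = -1·log(0.92) - 0·log(0.08) = -log(0.92) = 0.08338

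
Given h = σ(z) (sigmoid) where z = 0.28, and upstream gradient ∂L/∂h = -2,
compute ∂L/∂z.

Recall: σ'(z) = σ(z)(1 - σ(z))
∂L/∂z = -0.4903

σ(0.28) = 0.5695
σ'(0.28) = σ(0.28)(1 - σ(0.28)) = 0.5695 × 0.4305 = 0.2452
∂L/∂z = ∂L/∂h · σ'(z) = -2 × 0.2452 = -0.4903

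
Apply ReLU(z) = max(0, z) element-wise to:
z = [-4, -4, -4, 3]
h = [0, 0, 0, 3]

ReLU applied element-wise: max(0,-4)=0, max(0,-4)=0, max(0,-4)=0, max(0,3)=3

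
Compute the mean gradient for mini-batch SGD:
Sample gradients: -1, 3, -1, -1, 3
Average gradient = 0.6

Average = (1/5)(-1 + 3 + -1 + -1 + 3) = 3/5 = 0.6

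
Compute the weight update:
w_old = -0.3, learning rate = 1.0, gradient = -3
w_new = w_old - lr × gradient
w_new = 2.7

w_new = w - η·∂L/∂w = -0.3 - 1.0×(-3) = -0.3 - (-3) = 2.7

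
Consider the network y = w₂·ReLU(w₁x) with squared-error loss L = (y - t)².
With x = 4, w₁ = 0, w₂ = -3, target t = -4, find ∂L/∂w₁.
∂L/∂w₁ = 0

Forward pass:
z = w₁x = 0×4 = 0
h = ReLU(0) = 0
y = w₂h = -3×0 = 0

Backward pass:
∂L/∂y = 2(y - t) = 2(0 - -4) = 8
∂y/∂h = w₂ = -3
∂h/∂z = 0 (ReLU derivative)
∂z/∂w₁ = x = 4

∂L/∂w₁ = 8 × -3 × 0 × 4 = 0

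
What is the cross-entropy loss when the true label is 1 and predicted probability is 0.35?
L = 1.05

L = -1·log(0.35) - 0·log(0.65) = -log(0.35) = 1.05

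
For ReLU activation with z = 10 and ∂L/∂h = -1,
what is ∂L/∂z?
∂L/∂z = -1

h = ReLU(10) = 10
Since z > 0: ∂h/∂z = 1
∂L/∂z = ∂L/∂h · ∂h/∂z = -1 × 1 = -1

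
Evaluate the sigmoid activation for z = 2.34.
0.9121

sigmoid(2.34) = 1/(1 + e^(-2.34)) = 1/(1 + 0.09633) = 0.9121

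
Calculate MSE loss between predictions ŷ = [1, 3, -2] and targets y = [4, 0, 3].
MSE = 14.33

MSE = (1/3)((1-4)² + (3-0)² + (-2-3)²) = (1/3)(9 + 9 + 25) = 14.33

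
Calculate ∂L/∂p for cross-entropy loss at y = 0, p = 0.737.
∂L/∂p = 3.802

∂L/∂p = -y/p + (1-y)/(1-p) = 0 + 1/0.263 = 3.802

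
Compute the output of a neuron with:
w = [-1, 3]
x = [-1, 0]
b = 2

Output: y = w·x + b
y = 3

y = (-1)(-1) + (3)(0) + 2 = 3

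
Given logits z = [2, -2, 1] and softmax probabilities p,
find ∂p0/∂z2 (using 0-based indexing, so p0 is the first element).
∂p0/∂z2 = -0.1915

p = softmax(z) = [0.7214, 0.01321, 0.2654]
p0 = 0.7214, p2 = 0.2654

∂p0/∂z2 = -p0 × p2 = -0.7214 × 0.2654 = -0.1915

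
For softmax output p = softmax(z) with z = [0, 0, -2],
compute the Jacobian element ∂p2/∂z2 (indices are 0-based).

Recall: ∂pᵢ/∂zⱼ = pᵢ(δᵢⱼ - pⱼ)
∂p2/∂z2 = 0.05936

p = softmax(z) = [0.4683, 0.4683, 0.06338]
p2 = 0.06338

∂p2/∂z2 = p2(1 - p2) = 0.06338 × (1 - 0.06338) = 0.05936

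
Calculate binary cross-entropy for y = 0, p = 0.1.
L = 0.1054

L = -0·log(0.1) - 1·log(0.9) = -log(0.9) = 0.1054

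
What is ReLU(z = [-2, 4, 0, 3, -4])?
h = [0, 4, 0, 3, 0]

ReLU applied element-wise: max(0,-2)=0, max(0,4)=4, max(0,0)=0, max(0,3)=3, max(0,-4)=0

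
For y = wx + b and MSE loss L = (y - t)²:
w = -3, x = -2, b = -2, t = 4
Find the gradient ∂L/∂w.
∂L/∂w = 0

y = wx + b = (-3)(-2) + -2 = 4
∂L/∂y = 2(y - t) = 2(4 - 4) = 0
∂y/∂w = x = -2
∂L/∂w = ∂L/∂y · ∂y/∂w = 0 × -2 = 0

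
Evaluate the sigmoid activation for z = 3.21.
0.9612

sigmoid(3.21) = 1/(1 + e^(-3.21)) = 1/(1 + 0.04036) = 0.9612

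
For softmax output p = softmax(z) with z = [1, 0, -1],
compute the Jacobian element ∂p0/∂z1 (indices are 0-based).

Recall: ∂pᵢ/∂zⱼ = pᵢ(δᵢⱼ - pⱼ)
∂p0/∂z1 = -0.1628

p = softmax(z) = [0.6652, 0.2447, 0.09003]
p0 = 0.6652, p1 = 0.2447

∂p0/∂z1 = -p0 × p1 = -0.6652 × 0.2447 = -0.1628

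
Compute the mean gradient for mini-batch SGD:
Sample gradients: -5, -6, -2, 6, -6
Average gradient = -2.6

Average = (1/5)(-5 + -6 + -2 + 6 + -6) = -13/5 = -2.6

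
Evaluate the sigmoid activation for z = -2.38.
0.08471

sigmoid(-2.38) = 1/(1 + e^(2.38)) = 1/(1 + 10.8) = 0.08471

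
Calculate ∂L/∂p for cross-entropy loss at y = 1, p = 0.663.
∂L/∂p = -1.508

∂L/∂p = -y/p + (1-y)/(1-p) = -1/0.663 + 0 = -1.508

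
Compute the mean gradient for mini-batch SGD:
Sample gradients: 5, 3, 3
Average gradient = 3.667

Average = (1/3)(5 + 3 + 3) = 11/3 = 3.667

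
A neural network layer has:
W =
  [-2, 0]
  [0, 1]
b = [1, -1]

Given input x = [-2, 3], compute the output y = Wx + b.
y = [5, 2]

Wx = [-2×-2 + 0×3, 0×-2 + 1×3]
   = [4, 3]
y = Wx + b = [4 + 1, 3 + -1] = [5, 2]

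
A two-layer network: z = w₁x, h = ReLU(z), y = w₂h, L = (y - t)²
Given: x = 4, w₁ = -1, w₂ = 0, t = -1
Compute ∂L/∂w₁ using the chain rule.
∂L/∂w₁ = 0

Forward pass:
z = w₁x = -1×4 = -4
h = ReLU(-4) = 0
y = w₂h = 0×0 = 0

Backward pass:
∂L/∂y = 2(y - t) = 2(0 - -1) = 2
∂y/∂h = w₂ = 0
∂h/∂z = 0 (ReLU derivative)
∂z/∂w₁ = x = 4

∂L/∂w₁ = 2 × 0 × 0 × 4 = 0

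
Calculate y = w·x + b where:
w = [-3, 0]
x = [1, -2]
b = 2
y = -1

y = (-3)(1) + (0)(-2) + 2 = -1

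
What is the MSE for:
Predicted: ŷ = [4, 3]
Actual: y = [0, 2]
MSE = 8.5

MSE = (1/2)((4-0)² + (3-2)²) = (1/2)(16 + 1) = 8.5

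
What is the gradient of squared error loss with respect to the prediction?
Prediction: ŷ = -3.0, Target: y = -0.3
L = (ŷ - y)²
∂L/∂ŷ = -5.4

∂L/∂ŷ = 2(ŷ - y) = 2(-3.0 - -0.3) = 2(-2.7) = -5.4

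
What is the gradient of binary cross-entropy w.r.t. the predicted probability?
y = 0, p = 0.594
∂L/∂p = 2.463

∂L/∂p = -y/p + (1-y)/(1-p) = 0 + 1/0.406 = 2.463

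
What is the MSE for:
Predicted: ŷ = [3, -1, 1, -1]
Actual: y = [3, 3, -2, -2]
MSE = 6.5

MSE = (1/4)((3-3)² + (-1-3)² + (1--2)² + (-1--2)²) = (1/4)(0 + 16 + 9 + 1) = 6.5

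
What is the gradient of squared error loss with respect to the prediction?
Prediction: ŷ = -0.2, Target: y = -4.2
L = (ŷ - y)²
∂L/∂ŷ = 8.0

∂L/∂ŷ = 2(ŷ - y) = 2(-0.2 - -4.2) = 2(4.0) = 8.0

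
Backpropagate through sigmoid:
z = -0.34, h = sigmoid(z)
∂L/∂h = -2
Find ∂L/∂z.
∂L/∂z = -0.4858

σ(-0.34) = 0.4158
σ'(-0.34) = σ(-0.34)(1 - σ(-0.34)) = 0.4158 × 0.5842 = 0.2429
∂L/∂z = ∂L/∂h · σ'(z) = -2 × 0.2429 = -0.4858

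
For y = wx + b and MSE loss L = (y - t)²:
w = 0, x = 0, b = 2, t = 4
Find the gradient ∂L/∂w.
∂L/∂w = 0

y = wx + b = (0)(0) + 2 = 2
∂L/∂y = 2(y - t) = 2(2 - 4) = -4
∂y/∂w = x = 0
∂L/∂w = ∂L/∂y · ∂y/∂w = -4 × 0 = 0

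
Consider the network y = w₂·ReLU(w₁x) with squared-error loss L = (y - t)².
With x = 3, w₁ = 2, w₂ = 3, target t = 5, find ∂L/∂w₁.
∂L/∂w₁ = 234

Forward pass:
z = w₁x = 2×3 = 6
h = ReLU(6) = 6
y = w₂h = 3×6 = 18

Backward pass:
∂L/∂y = 2(y - t) = 2(18 - 5) = 26
∂y/∂h = w₂ = 3
∂h/∂z = 1 (ReLU derivative)
∂z/∂w₁ = x = 3

∂L/∂w₁ = 26 × 3 × 1 × 3 = 234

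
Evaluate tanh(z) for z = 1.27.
0.8538

tanh(1.27) = (e^(1.27) - e^(-1.27))/(e^(1.27) + e^(-1.27)) = 0.8538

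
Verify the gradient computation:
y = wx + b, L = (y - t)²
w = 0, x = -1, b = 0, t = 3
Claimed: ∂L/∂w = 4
Incorrect

y = (0)(-1) + 0 = 0
∂L/∂y = 2(y - t) = 2(0 - 3) = -6
∂y/∂w = x = -1
∂L/∂w = -6 × -1 = 6

Claimed value: 4
Incorrect: The correct gradient is 6.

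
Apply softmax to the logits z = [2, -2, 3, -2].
p = [0.2663, 0.0049, 0.7239, 0.0049]

exp(z) = [7.389, 0.1353, 20.09, 0.1353]
Sum = 27.75
p = [0.2663, 0.0049, 0.7239, 0.0049]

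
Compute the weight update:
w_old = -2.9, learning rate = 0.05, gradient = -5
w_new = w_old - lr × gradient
w_new = -2.65

w_new = w - η·∂L/∂w = -2.9 - 0.05×(-5) = -2.9 - (-0.25) = -2.65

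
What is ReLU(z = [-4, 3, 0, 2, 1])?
h = [0, 3, 0, 2, 1]

ReLU applied element-wise: max(0,-4)=0, max(0,3)=3, max(0,0)=0, max(0,2)=2, max(0,1)=1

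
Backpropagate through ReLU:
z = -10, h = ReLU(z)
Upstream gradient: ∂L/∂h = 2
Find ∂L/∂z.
∂L/∂z = 0

h = ReLU(-10) = 0
Since z < 0: ∂h/∂z = 0
∂L/∂z = ∂L/∂h · ∂h/∂z = 2 × 0 = 0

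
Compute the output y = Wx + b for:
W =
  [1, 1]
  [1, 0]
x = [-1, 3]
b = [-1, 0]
y = [1, -1]

Wx = [1×-1 + 1×3, 1×-1 + 0×3]
   = [2, -1]
y = Wx + b = [2 + -1, -1 + 0] = [1, -1]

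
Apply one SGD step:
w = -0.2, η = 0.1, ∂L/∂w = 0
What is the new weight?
w_new = -0.2

w_new = w - η·∂L/∂w = -0.2 - 0.1×(0) = -0.2 - (0) = -0.2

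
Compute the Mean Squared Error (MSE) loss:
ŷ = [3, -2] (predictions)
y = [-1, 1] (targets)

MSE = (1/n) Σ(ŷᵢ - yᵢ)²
MSE = 12.5

MSE = (1/2)((3--1)² + (-2-1)²) = (1/2)(16 + 9) = 12.5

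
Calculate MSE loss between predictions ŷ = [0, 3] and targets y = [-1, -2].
MSE = 13

MSE = (1/2)((0--1)² + (3--2)²) = (1/2)(1 + 25) = 13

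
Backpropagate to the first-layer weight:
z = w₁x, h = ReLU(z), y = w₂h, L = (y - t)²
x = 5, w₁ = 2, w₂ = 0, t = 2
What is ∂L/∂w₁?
∂L/∂w₁ = 0

Forward pass:
z = w₁x = 2×5 = 10
h = ReLU(10) = 10
y = w₂h = 0×10 = 0

Backward pass:
∂L/∂y = 2(y - t) = 2(0 - 2) = -4
∂y/∂h = w₂ = 0
∂h/∂z = 1 (ReLU derivative)
∂z/∂w₁ = x = 5

∂L/∂w₁ = -4 × 0 × 1 × 5 = 0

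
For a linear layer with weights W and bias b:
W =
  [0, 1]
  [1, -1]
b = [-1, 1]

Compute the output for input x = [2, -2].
y = [-3, 5]

Wx = [0×2 + 1×-2, 1×2 + -1×-2]
   = [-2, 4]
y = Wx + b = [-2 + -1, 4 + 1] = [-3, 5]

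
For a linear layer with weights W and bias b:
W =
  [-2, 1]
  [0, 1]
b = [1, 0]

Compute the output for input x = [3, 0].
y = [-5, 0]

Wx = [-2×3 + 1×0, 0×3 + 1×0]
   = [-6, 0]
y = Wx + b = [-6 + 1, 0 + 0] = [-5, 0]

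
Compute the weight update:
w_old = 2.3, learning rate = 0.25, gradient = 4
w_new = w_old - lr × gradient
w_new = 1.3

w_new = w - η·∂L/∂w = 2.3 - 0.25×(4) = 2.3 - (1) = 1.3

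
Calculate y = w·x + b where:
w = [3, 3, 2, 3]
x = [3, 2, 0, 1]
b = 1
y = 19

y = (3)(3) + (3)(2) + (2)(0) + (3)(1) + 1 = 19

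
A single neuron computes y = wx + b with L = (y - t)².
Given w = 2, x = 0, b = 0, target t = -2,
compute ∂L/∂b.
∂L/∂b = 4

y = wx + b = (2)(0) + 0 = 0
∂L/∂y = 2(y - t) = 2(0 - -2) = 4
∂y/∂b = 1
∂L/∂b = ∂L/∂y · ∂y/∂b = 4 × 1 = 4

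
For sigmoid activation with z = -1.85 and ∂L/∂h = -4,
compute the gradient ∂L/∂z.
∂L/∂z = -0.4696

σ(-1.85) = 0.1359
σ'(-1.85) = σ(-1.85)(1 - σ(-1.85)) = 0.1359 × 0.8641 = 0.1174
∂L/∂z = ∂L/∂h · σ'(z) = -4 × 0.1174 = -0.4696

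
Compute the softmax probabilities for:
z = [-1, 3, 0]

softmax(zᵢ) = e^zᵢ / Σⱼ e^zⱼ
p = [0.0171, 0.9362, 0.0466]

exp(z) = [0.3679, 20.09, 1]
Sum = 21.45
p = [0.0171, 0.9362, 0.0466]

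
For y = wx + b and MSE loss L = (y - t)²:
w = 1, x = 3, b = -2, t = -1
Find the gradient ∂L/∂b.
∂L/∂b = 4

y = wx + b = (1)(3) + -2 = 1
∂L/∂y = 2(y - t) = 2(1 - -1) = 4
∂y/∂b = 1
∂L/∂b = ∂L/∂y · ∂y/∂b = 4 × 1 = 4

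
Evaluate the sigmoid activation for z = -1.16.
0.2387

sigmoid(-1.16) = 1/(1 + e^(1.16)) = 1/(1 + 3.19) = 0.2387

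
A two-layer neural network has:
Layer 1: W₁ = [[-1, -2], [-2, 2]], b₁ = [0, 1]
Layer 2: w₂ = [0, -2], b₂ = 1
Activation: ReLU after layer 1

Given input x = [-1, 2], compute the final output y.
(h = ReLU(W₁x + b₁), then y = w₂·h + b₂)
y = -13

Layer 1 pre-activation: z₁ = [-3, 7]
After ReLU: h = [0, 7]
Layer 2 output: y = 0×0 + -2×7 + 1 = -13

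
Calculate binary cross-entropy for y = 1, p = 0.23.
L = 1.47

L = -1·log(0.23) - 0·log(0.77) = -log(0.23) = 1.47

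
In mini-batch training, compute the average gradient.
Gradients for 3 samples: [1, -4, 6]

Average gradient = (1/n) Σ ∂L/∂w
Average gradient = 1

Average = (1/3)(1 + -4 + 6) = 3/3 = 1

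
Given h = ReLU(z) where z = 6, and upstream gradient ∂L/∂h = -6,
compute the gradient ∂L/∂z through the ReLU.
∂L/∂z = -6

h = ReLU(6) = 6
Since z > 0: ∂h/∂z = 1
∂L/∂z = ∂L/∂h · ∂h/∂z = -6 × 1 = -6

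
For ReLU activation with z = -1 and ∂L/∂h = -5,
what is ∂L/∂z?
∂L/∂z = 0

h = ReLU(-1) = 0
Since z < 0: ∂h/∂z = 0
∂L/∂z = ∂L/∂h · ∂h/∂z = -5 × 0 = 0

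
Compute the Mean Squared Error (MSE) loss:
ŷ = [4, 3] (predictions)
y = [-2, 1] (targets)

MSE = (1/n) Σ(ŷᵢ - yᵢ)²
MSE = 20

MSE = (1/2)((4--2)² + (3-1)²) = (1/2)(36 + 4) = 20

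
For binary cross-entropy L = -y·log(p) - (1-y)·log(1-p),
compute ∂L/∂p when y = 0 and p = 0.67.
∂L/∂p = 3.03

∂L/∂p = -y/p + (1-y)/(1-p) = 0 + 1/0.33 = 3.03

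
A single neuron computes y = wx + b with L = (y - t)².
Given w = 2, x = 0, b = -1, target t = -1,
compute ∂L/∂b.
∂L/∂b = 0

y = wx + b = (2)(0) + -1 = -1
∂L/∂y = 2(y - t) = 2(-1 - -1) = 0
∂y/∂b = 1
∂L/∂b = ∂L/∂y · ∂y/∂b = 0 × 1 = 0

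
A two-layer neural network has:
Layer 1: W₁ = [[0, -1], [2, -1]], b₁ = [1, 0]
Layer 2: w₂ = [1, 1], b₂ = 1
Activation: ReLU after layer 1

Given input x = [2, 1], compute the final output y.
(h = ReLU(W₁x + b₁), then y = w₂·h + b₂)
y = 4

Layer 1 pre-activation: z₁ = [0, 3]
After ReLU: h = [0, 3]
Layer 2 output: y = 1×0 + 1×3 + 1 = 4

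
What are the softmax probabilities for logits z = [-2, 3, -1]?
p = [0.0066, 0.9756, 0.0179]

exp(z) = [0.1353, 20.09, 0.3679]
Sum = 20.59
p = [0.0066, 0.9756, 0.0179]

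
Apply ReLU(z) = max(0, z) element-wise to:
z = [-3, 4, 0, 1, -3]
h = [0, 4, 0, 1, 0]

ReLU applied element-wise: max(0,-3)=0, max(0,4)=4, max(0,0)=0, max(0,1)=1, max(0,-3)=0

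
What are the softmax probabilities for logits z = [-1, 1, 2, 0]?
p = [0.0321, 0.2369, 0.6439, 0.0871]

exp(z) = [0.3679, 2.718, 7.389, 1]
Sum = 11.48
p = [0.0321, 0.2369, 0.6439, 0.0871]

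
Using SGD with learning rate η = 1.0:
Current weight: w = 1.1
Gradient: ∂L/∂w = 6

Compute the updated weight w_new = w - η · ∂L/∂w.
w_new = -4.9

w_new = w - η·∂L/∂w = 1.1 - 1.0×(6) = 1.1 - (6) = -4.9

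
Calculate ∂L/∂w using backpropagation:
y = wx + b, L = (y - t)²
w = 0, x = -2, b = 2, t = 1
∂L/∂w = -4

y = wx + b = (0)(-2) + 2 = 2
∂L/∂y = 2(y - t) = 2(2 - 1) = 2
∂y/∂w = x = -2
∂L/∂w = ∂L/∂y · ∂y/∂w = 2 × -2 = -4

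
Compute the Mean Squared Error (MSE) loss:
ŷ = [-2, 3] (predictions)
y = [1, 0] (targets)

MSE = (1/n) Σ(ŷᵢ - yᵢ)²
MSE = 9

MSE = (1/2)((-2-1)² + (3-0)²) = (1/2)(9 + 9) = 9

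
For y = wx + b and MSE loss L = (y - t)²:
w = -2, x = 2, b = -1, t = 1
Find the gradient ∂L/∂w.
∂L/∂w = -24

y = wx + b = (-2)(2) + -1 = -5
∂L/∂y = 2(y - t) = 2(-5 - 1) = -12
∂y/∂w = x = 2
∂L/∂w = ∂L/∂y · ∂y/∂w = -12 × 2 = -24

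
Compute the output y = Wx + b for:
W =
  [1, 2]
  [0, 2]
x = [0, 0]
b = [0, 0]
y = [0, 0]

Wx = [1×0 + 2×0, 0×0 + 2×0]
   = [0, 0]
y = Wx + b = [0 + 0, 0 + 0] = [0, 0]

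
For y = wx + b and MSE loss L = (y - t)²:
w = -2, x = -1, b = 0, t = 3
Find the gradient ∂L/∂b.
∂L/∂b = -2

y = wx + b = (-2)(-1) + 0 = 2
∂L/∂y = 2(y - t) = 2(2 - 3) = -2
∂y/∂b = 1
∂L/∂b = ∂L/∂y · ∂y/∂b = -2 × 1 = -2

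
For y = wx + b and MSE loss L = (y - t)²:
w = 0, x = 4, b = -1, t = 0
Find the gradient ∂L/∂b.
∂L/∂b = -2

y = wx + b = (0)(4) + -1 = -1
∂L/∂y = 2(y - t) = 2(-1 - 0) = -2
∂y/∂b = 1
∂L/∂b = ∂L/∂y · ∂y/∂b = -2 × 1 = -2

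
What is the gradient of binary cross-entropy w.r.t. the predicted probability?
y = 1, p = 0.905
∂L/∂p = -1.105

∂L/∂p = -y/p + (1-y)/(1-p) = -1/0.905 + 0 = -1.105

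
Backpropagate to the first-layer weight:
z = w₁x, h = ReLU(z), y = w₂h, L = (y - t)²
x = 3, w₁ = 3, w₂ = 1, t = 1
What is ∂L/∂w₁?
∂L/∂w₁ = 48

Forward pass:
z = w₁x = 3×3 = 9
h = ReLU(9) = 9
y = w₂h = 1×9 = 9

Backward pass:
∂L/∂y = 2(y - t) = 2(9 - 1) = 16
∂y/∂h = w₂ = 1
∂h/∂z = 1 (ReLU derivative)
∂z/∂w₁ = x = 3

∂L/∂w₁ = 16 × 1 × 1 × 3 = 48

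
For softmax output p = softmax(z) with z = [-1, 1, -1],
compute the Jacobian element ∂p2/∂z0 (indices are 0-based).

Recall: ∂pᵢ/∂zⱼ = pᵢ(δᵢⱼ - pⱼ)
∂p2/∂z0 = -0.01134

p = softmax(z) = [0.1065, 0.787, 0.1065]
p2 = 0.1065, p0 = 0.1065

∂p2/∂z0 = -p2 × p0 = -0.1065 × 0.1065 = -0.01134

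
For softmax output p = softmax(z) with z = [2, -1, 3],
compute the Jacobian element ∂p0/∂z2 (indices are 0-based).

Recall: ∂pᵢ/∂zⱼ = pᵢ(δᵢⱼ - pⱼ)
∂p0/∂z2 = -0.1915

p = softmax(z) = [0.2654, 0.01321, 0.7214]
p0 = 0.2654, p2 = 0.7214

∂p0/∂z2 = -p0 × p2 = -0.2654 × 0.7214 = -0.1915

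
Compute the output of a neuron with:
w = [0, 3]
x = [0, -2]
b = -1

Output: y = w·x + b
y = -7

y = (0)(0) + (3)(-2) + -1 = -7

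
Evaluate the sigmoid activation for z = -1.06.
0.2573

sigmoid(-1.06) = 1/(1 + e^(1.06)) = 1/(1 + 2.886) = 0.2573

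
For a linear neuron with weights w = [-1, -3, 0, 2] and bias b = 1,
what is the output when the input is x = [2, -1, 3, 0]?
y = 2

y = (-1)(2) + (-3)(-1) + (0)(3) + (2)(0) + 1 = 2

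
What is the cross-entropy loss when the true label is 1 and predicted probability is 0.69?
L = 0.3711

L = -1·log(0.69) - 0·log(0.31) = -log(0.69) = 0.3711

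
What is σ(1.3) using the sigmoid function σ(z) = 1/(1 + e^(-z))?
0.7858

sigmoid(1.3) = 1/(1 + e^(-1.3)) = 1/(1 + 0.2725) = 0.7858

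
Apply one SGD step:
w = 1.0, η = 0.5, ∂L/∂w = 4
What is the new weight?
w_new = -1

w_new = w - η·∂L/∂w = 1.0 - 0.5×(4) = 1.0 - (2) = -1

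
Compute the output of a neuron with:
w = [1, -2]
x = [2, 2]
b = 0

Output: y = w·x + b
y = -2

y = (1)(2) + (-2)(2) + 0 = -2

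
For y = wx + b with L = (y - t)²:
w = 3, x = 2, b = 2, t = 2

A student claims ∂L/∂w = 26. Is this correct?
Incorrect

y = (3)(2) + 2 = 8
∂L/∂y = 2(y - t) = 2(8 - 2) = 12
∂y/∂w = x = 2
∂L/∂w = 12 × 2 = 24

Claimed value: 26
Incorrect: The correct gradient is 24.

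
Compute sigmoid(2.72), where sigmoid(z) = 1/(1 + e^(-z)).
0.9382

sigmoid(2.72) = 1/(1 + e^(-2.72)) = 1/(1 + 0.06587) = 0.9382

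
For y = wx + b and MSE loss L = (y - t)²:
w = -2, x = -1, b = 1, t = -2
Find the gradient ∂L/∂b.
∂L/∂b = 10

y = wx + b = (-2)(-1) + 1 = 3
∂L/∂y = 2(y - t) = 2(3 - -2) = 10
∂y/∂b = 1
∂L/∂b = ∂L/∂y · ∂y/∂b = 10 × 1 = 10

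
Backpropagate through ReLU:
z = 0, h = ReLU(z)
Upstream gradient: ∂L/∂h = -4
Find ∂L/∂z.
∂L/∂z = 0

h = ReLU(0) = 0
At z = 0: ∂h/∂z = 0 (by convention)
∂L/∂z = ∂L/∂h · ∂h/∂z = -4 × 0 = 0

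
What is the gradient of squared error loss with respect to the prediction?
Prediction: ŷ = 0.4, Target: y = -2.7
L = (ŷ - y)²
∂L/∂ŷ = 6.2

∂L/∂ŷ = 2(ŷ - y) = 2(0.4 - -2.7) = 2(3.1) = 6.2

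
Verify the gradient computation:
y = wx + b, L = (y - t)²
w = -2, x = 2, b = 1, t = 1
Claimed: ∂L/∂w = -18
Incorrect

y = (-2)(2) + 1 = -3
∂L/∂y = 2(y - t) = 2(-3 - 1) = -8
∂y/∂w = x = 2
∂L/∂w = -8 × 2 = -16

Claimed value: -18
Incorrect: The correct gradient is -16.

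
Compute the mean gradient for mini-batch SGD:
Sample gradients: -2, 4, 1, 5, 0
Average gradient = 1.6

Average = (1/5)(-2 + 4 + 1 + 5 + 0) = 8/5 = 1.6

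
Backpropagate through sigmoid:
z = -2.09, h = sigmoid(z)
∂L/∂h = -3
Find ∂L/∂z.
∂L/∂z = -0.2939

σ(-2.09) = 0.1101
σ'(-2.09) = σ(-2.09)(1 - σ(-2.09)) = 0.1101 × 0.8899 = 0.09796
∂L/∂z = ∂L/∂h · σ'(z) = -3 × 0.09796 = -0.2939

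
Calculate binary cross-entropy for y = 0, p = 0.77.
L = 1.47

L = -0·log(0.77) - 1·log(0.23) = -log(0.23) = 1.47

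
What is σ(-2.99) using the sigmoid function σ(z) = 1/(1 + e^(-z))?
0.04788

sigmoid(-2.99) = 1/(1 + e^(2.99)) = 1/(1 + 19.89) = 0.04788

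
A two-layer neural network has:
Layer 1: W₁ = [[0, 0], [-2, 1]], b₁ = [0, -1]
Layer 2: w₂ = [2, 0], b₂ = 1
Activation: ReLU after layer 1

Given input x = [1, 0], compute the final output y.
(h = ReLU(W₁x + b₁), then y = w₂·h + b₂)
y = 1

Layer 1 pre-activation: z₁ = [0, -3]
After ReLU: h = [0, 0]
Layer 2 output: y = 2×0 + 0×0 + 1 = 1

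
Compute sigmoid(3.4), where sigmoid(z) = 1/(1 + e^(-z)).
0.9677

sigmoid(3.4) = 1/(1 + e^(-3.4)) = 1/(1 + 0.03337) = 0.9677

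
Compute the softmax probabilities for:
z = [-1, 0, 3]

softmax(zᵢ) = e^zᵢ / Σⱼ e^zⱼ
p = [0.0171, 0.0466, 0.9362]

exp(z) = [0.3679, 1, 20.09]
Sum = 21.45
p = [0.0171, 0.0466, 0.9362]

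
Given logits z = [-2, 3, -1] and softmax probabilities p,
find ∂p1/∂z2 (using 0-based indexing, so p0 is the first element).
∂p1/∂z2 = -0.01743

p = softmax(z) = [0.006573, 0.9756, 0.01787]
p1 = 0.9756, p2 = 0.01787

∂p1/∂z2 = -p1 × p2 = -0.9756 × 0.01787 = -0.01743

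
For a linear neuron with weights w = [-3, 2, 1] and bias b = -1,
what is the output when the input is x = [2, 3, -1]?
y = -2

y = (-3)(2) + (2)(3) + (1)(-1) + -1 = -2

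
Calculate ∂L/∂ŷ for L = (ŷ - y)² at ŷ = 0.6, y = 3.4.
∂L/∂ŷ = -5.6

∂L/∂ŷ = 2(ŷ - y) = 2(0.6 - 3.4) = 2(-2.8) = -5.6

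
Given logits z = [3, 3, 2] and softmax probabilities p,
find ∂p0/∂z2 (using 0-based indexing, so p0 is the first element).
∂p0/∂z2 = -0.06561

p = softmax(z) = [0.4223, 0.4223, 0.1554]
p0 = 0.4223, p2 = 0.1554

∂p0/∂z2 = -p0 × p2 = -0.4223 × 0.1554 = -0.06561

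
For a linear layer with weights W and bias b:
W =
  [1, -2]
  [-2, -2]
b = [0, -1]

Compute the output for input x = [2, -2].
y = [6, -1]

Wx = [1×2 + -2×-2, -2×2 + -2×-2]
   = [6, 0]
y = Wx + b = [6 + 0, 0 + -1] = [6, -1]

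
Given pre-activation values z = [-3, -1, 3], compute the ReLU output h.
h = [0, 0, 3]

ReLU applied element-wise: max(0,-3)=0, max(0,-1)=0, max(0,3)=3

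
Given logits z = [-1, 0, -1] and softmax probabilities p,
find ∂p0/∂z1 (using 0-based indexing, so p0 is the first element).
∂p0/∂z1 = -0.1221

p = softmax(z) = [0.2119, 0.5761, 0.2119]
p0 = 0.2119, p1 = 0.5761

∂p0/∂z1 = -p0 × p1 = -0.2119 × 0.5761 = -0.1221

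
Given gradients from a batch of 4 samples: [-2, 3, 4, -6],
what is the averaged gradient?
Average gradient = -0.25

Average = (1/4)(-2 + 3 + 4 + -6) = -1/4 = -0.25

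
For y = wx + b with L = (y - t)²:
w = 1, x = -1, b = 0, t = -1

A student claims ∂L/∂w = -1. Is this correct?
Incorrect

y = (1)(-1) + 0 = -1
∂L/∂y = 2(y - t) = 2(-1 - -1) = 0
∂y/∂w = x = -1
∂L/∂w = 0 × -1 = 0

Claimed value: -1
Incorrect: The correct gradient is 0.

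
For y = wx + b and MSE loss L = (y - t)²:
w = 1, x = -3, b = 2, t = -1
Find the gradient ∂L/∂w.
∂L/∂w = 0

y = wx + b = (1)(-3) + 2 = -1
∂L/∂y = 2(y - t) = 2(-1 - -1) = 0
∂y/∂w = x = -3
∂L/∂w = ∂L/∂y · ∂y/∂w = 0 × -3 = 0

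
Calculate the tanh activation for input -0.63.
-0.5581

tanh(-0.63) = (e^(-0.63) - e^(0.63))/(e^(-0.63) + e^(0.63)) = -0.5581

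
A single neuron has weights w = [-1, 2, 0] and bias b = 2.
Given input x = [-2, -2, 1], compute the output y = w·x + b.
y = 0

y = (-1)(-2) + (2)(-2) + (0)(1) + 2 = 0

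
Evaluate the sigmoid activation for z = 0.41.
0.6011

sigmoid(0.41) = 1/(1 + e^(-0.41)) = 1/(1 + 0.6637) = 0.6011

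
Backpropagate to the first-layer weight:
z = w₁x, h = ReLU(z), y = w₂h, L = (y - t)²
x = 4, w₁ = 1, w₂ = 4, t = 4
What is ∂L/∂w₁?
∂L/∂w₁ = 384

Forward pass:
z = w₁x = 1×4 = 4
h = ReLU(4) = 4
y = w₂h = 4×4 = 16

Backward pass:
∂L/∂y = 2(y - t) = 2(16 - 4) = 24
∂y/∂h = w₂ = 4
∂h/∂z = 1 (ReLU derivative)
∂z/∂w₁ = x = 4

∂L/∂w₁ = 24 × 4 × 1 × 4 = 384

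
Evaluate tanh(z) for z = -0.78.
-0.6527

tanh(-0.78) = (e^(-0.78) - e^(0.78))/(e^(-0.78) + e^(0.78)) = -0.6527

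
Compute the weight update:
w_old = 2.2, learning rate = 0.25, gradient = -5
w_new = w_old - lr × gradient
w_new = 3.45

w_new = w - η·∂L/∂w = 2.2 - 0.25×(-5) = 2.2 - (-1.25) = 3.45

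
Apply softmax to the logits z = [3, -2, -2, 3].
p = [0.4967, 0.0033, 0.0033, 0.4967]

exp(z) = [20.09, 0.1353, 0.1353, 20.09]
Sum = 40.44
p = [0.4967, 0.0033, 0.0033, 0.4967]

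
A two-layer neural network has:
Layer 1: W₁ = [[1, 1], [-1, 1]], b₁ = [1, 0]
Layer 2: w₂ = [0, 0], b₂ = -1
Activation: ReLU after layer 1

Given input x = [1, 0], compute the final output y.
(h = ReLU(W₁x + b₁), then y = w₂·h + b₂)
y = -1

Layer 1 pre-activation: z₁ = [2, -1]
After ReLU: h = [2, 0]
Layer 2 output: y = 0×2 + 0×0 + -1 = -1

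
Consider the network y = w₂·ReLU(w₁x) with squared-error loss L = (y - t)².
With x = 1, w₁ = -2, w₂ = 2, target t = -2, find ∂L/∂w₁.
∂L/∂w₁ = 0

Forward pass:
z = w₁x = -2×1 = -2
h = ReLU(-2) = 0
y = w₂h = 2×0 = 0

Backward pass:
∂L/∂y = 2(y - t) = 2(0 - -2) = 4
∂y/∂h = w₂ = 2
∂h/∂z = 0 (ReLU derivative)
∂z/∂w₁ = x = 1

∂L/∂w₁ = 4 × 2 × 0 × 1 = 0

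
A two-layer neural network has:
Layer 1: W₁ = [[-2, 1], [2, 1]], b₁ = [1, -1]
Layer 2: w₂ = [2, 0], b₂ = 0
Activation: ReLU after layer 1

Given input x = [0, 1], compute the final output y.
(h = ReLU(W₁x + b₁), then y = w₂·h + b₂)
y = 4

Layer 1 pre-activation: z₁ = [2, 0]
After ReLU: h = [2, 0]
Layer 2 output: y = 2×2 + 0×0 + 0 = 4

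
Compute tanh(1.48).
0.9015

tanh(1.48) = (e^(1.48) - e^(-1.48))/(e^(1.48) + e^(-1.48)) = 0.9015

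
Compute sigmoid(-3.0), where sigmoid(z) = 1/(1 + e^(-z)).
0.04743

sigmoid(-3.0) = 1/(1 + e^(3.0)) = 1/(1 + 20.09) = 0.04743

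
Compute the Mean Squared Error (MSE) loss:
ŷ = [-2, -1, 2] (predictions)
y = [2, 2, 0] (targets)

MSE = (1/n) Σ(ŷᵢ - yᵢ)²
MSE = 9.667

MSE = (1/3)((-2-2)² + (-1-2)² + (2-0)²) = (1/3)(16 + 9 + 4) = 9.667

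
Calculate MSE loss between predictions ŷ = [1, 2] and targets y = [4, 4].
MSE = 6.5

MSE = (1/2)((1-4)² + (2-4)²) = (1/2)(9 + 4) = 6.5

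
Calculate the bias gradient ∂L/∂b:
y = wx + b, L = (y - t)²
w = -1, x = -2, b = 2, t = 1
∂L/∂b = 6

y = wx + b = (-1)(-2) + 2 = 4
∂L/∂y = 2(y - t) = 2(4 - 1) = 6
∂y/∂b = 1
∂L/∂b = ∂L/∂y · ∂y/∂b = 6 × 1 = 6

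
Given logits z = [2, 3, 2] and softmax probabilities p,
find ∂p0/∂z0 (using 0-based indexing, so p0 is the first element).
∂p0/∂z0 = 0.167

p = softmax(z) = [0.2119, 0.5761, 0.2119]
p0 = 0.2119

∂p0/∂z0 = p0(1 - p0) = 0.2119 × (1 - 0.2119) = 0.167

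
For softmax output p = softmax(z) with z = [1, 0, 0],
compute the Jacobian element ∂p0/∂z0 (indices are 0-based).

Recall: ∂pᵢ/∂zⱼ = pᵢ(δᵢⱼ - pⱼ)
∂p0/∂z0 = 0.2442

p = softmax(z) = [0.5761, 0.2119, 0.2119]
p0 = 0.5761

∂p0/∂z0 = p0(1 - p0) = 0.5761 × (1 - 0.5761) = 0.2442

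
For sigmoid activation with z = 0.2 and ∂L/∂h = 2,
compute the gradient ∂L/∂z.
∂L/∂z = 0.495

σ(0.2) = 0.5498
σ'(0.2) = σ(0.2)(1 - σ(0.2)) = 0.5498 × 0.4502 = 0.2475
∂L/∂z = ∂L/∂h · σ'(z) = 2 × 0.2475 = 0.495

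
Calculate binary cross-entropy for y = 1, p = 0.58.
L = 0.5447

L = -1·log(0.58) - 0·log(0.42) = -log(0.58) = 0.5447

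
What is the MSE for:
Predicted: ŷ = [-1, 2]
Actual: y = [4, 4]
MSE = 14.5

MSE = (1/2)((-1-4)² + (2-4)²) = (1/2)(25 + 4) = 14.5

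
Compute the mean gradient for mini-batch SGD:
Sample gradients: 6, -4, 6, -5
Average gradient = 0.75

Average = (1/4)(6 + -4 + 6 + -5) = 3/4 = 0.75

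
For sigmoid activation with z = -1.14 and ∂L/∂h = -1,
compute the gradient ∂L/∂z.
∂L/∂z = -0.1836

σ(-1.14) = 0.2423
σ'(-1.14) = σ(-1.14)(1 - σ(-1.14)) = 0.2423 × 0.7577 = 0.1836
∂L/∂z = ∂L/∂h · σ'(z) = -1 × 0.1836 = -0.1836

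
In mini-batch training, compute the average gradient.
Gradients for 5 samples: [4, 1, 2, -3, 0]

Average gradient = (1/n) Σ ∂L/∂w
Average gradient = 0.8

Average = (1/5)(4 + 1 + 2 + -3 + 0) = 4/5 = 0.8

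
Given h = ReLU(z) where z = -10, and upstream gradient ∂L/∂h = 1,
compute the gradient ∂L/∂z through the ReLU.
∂L/∂z = 0

h = ReLU(-10) = 0
Since z < 0: ∂h/∂z = 0
∂L/∂z = ∂L/∂h · ∂h/∂z = 1 × 0 = 0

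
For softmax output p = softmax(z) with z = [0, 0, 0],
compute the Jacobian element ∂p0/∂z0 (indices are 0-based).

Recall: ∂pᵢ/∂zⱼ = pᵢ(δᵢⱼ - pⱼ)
∂p0/∂z0 = 0.2222

p = softmax(z) = [0.3333, 0.3333, 0.3333]
p0 = 0.3333

∂p0/∂z0 = p0(1 - p0) = 0.3333 × (1 - 0.3333) = 0.2222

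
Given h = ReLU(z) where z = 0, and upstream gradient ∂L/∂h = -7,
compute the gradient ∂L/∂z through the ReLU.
∂L/∂z = 0

h = ReLU(0) = 0
At z = 0: ∂h/∂z = 0 (by convention)
∂L/∂z = ∂L/∂h · ∂h/∂z = -7 × 0 = 0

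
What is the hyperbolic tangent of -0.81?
-0.6696

tanh(-0.81) = (e^(-0.81) - e^(0.81))/(e^(-0.81) + e^(0.81)) = -0.6696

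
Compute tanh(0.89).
0.7114

tanh(0.89) = (e^(0.89) - e^(-0.89))/(e^(0.89) + e^(-0.89)) = 0.7114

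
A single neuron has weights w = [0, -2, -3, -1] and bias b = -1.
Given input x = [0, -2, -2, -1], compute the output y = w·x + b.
y = 10

y = (0)(0) + (-2)(-2) + (-3)(-2) + (-1)(-1) + -1 = 10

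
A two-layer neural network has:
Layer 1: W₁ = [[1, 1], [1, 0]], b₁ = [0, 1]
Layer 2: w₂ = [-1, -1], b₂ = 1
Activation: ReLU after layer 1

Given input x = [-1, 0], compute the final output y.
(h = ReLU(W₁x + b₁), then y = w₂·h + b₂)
y = 1

Layer 1 pre-activation: z₁ = [-1, 0]
After ReLU: h = [0, 0]
Layer 2 output: y = -1×0 + -1×0 + 1 = 1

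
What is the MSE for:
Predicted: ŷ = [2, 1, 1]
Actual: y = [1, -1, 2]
MSE = 2

MSE = (1/3)((2-1)² + (1--1)² + (1-2)²) = (1/3)(1 + 4 + 1) = 2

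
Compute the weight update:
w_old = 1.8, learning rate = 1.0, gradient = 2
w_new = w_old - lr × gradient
w_new = -0.2

w_new = w - η·∂L/∂w = 1.8 - 1.0×(2) = 1.8 - (2) = -0.2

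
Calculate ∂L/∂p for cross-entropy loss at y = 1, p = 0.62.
∂L/∂p = -1.613

∂L/∂p = -y/p + (1-y)/(1-p) = -1/0.62 + 0 = -1.613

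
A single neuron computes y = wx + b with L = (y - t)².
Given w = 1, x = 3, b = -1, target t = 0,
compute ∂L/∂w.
∂L/∂w = 12

y = wx + b = (1)(3) + -1 = 2
∂L/∂y = 2(y - t) = 2(2 - 0) = 4
∂y/∂w = x = 3
∂L/∂w = ∂L/∂y · ∂y/∂w = 4 × 3 = 12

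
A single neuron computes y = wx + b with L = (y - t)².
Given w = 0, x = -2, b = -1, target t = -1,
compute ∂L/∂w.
∂L/∂w = 0

y = wx + b = (0)(-2) + -1 = -1
∂L/∂y = 2(y - t) = 2(-1 - -1) = 0
∂y/∂w = x = -2
∂L/∂w = ∂L/∂y · ∂y/∂w = 0 × -2 = 0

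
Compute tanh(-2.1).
-0.9705

tanh(-2.1) = (e^(-2.1) - e^(2.1))/(e^(-2.1) + e^(2.1)) = -0.9705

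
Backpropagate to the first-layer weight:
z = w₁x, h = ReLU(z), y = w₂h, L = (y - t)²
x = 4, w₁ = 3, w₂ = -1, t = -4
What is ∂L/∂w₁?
∂L/∂w₁ = 64

Forward pass:
z = w₁x = 3×4 = 12
h = ReLU(12) = 12
y = w₂h = -1×12 = -12

Backward pass:
∂L/∂y = 2(y - t) = 2(-12 - -4) = -16
∂y/∂h = w₂ = -1
∂h/∂z = 1 (ReLU derivative)
∂z/∂w₁ = x = 4

∂L/∂w₁ = -16 × -1 × 1 × 4 = 64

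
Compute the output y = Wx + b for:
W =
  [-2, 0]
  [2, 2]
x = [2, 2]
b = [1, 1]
y = [-3, 9]

Wx = [-2×2 + 0×2, 2×2 + 2×2]
   = [-4, 8]
y = Wx + b = [-4 + 1, 8 + 1] = [-3, 9]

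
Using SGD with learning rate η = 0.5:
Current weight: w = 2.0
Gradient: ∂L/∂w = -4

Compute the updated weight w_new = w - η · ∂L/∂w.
w_new = 4

w_new = w - η·∂L/∂w = 2.0 - 0.5×(-4) = 2.0 - (-2) = 4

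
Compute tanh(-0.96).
-0.7443

tanh(-0.96) = (e^(-0.96) - e^(0.96))/(e^(-0.96) + e^(0.96)) = -0.7443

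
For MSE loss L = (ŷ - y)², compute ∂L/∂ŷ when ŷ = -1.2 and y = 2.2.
∂L/∂ŷ = -6.8

∂L/∂ŷ = 2(ŷ - y) = 2(-1.2 - 2.2) = 2(-3.4) = -6.8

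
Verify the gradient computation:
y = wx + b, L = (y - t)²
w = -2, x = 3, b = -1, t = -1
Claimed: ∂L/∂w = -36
Correct

y = (-2)(3) + -1 = -7
∂L/∂y = 2(y - t) = 2(-7 - -1) = -12
∂y/∂w = x = 3
∂L/∂w = -12 × 3 = -36

Claimed value: -36
Correct: The correct gradient is -36.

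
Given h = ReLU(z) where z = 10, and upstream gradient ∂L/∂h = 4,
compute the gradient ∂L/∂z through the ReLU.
∂L/∂z = 4

h = ReLU(10) = 10
Since z > 0: ∂h/∂z = 1
∂L/∂z = ∂L/∂h · ∂h/∂z = 4 × 1 = 4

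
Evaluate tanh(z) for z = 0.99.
0.7574

tanh(0.99) = (e^(0.99) - e^(-0.99))/(e^(0.99) + e^(-0.99)) = 0.7574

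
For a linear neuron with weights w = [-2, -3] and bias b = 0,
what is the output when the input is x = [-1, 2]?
y = -4

y = (-2)(-1) + (-3)(2) + 0 = -4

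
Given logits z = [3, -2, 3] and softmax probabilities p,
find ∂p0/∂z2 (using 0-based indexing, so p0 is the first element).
∂p0/∂z2 = -0.2483

p = softmax(z) = [0.4983, 0.003358, 0.4983]
p0 = 0.4983, p2 = 0.4983

∂p0/∂z2 = -p0 × p2 = -0.4983 × 0.4983 = -0.2483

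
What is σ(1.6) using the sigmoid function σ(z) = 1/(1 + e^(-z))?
0.832

sigmoid(1.6) = 1/(1 + e^(-1.6)) = 1/(1 + 0.2019) = 0.832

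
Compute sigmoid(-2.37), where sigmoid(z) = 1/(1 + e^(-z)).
0.08549

sigmoid(-2.37) = 1/(1 + e^(2.37)) = 1/(1 + 10.7) = 0.08549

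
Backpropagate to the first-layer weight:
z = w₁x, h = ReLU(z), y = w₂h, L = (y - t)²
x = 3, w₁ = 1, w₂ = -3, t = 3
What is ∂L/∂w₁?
∂L/∂w₁ = 216

Forward pass:
z = w₁x = 1×3 = 3
h = ReLU(3) = 3
y = w₂h = -3×3 = -9

Backward pass:
∂L/∂y = 2(y - t) = 2(-9 - 3) = -24
∂y/∂h = w₂ = -3
∂h/∂z = 1 (ReLU derivative)
∂z/∂w₁ = x = 3

∂L/∂w₁ = -24 × -3 × 1 × 3 = 216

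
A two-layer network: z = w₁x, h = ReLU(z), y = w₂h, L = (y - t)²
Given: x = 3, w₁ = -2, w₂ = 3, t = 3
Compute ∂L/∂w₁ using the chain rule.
∂L/∂w₁ = 0

Forward pass:
z = w₁x = -2×3 = -6
h = ReLU(-6) = 0
y = w₂h = 3×0 = 0

Backward pass:
∂L/∂y = 2(y - t) = 2(0 - 3) = -6
∂y/∂h = w₂ = 3
∂h/∂z = 0 (ReLU derivative)
∂z/∂w₁ = x = 3

∂L/∂w₁ = -6 × 3 × 0 × 3 = 0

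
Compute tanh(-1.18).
-0.8275

tanh(-1.18) = (e^(-1.18) - e^(1.18))/(e^(-1.18) + e^(1.18)) = -0.8275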